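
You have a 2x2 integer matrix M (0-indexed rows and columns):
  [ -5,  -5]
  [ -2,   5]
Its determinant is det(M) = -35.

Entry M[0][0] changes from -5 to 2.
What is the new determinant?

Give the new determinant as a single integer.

det is linear in row 0: changing M[0][0] by delta changes det by delta * cofactor(0,0).
Cofactor C_00 = (-1)^(0+0) * minor(0,0) = 5
Entry delta = 2 - -5 = 7
Det delta = 7 * 5 = 35
New det = -35 + 35 = 0

Answer: 0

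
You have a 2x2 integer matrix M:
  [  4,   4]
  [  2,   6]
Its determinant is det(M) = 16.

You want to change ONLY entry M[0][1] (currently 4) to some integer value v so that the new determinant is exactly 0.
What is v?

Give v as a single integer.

Answer: 12

Derivation:
det is linear in entry M[0][1]: det = old_det + (v - 4) * C_01
Cofactor C_01 = -2
Want det = 0: 16 + (v - 4) * -2 = 0
  (v - 4) = -16 / -2 = 8
  v = 4 + (8) = 12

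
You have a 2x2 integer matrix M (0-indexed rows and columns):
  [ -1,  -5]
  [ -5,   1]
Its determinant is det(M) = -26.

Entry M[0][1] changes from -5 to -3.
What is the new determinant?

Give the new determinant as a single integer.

Answer: -16

Derivation:
det is linear in row 0: changing M[0][1] by delta changes det by delta * cofactor(0,1).
Cofactor C_01 = (-1)^(0+1) * minor(0,1) = 5
Entry delta = -3 - -5 = 2
Det delta = 2 * 5 = 10
New det = -26 + 10 = -16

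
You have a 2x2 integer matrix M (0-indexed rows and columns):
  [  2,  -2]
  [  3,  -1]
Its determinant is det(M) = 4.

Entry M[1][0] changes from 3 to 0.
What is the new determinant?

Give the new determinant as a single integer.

det is linear in row 1: changing M[1][0] by delta changes det by delta * cofactor(1,0).
Cofactor C_10 = (-1)^(1+0) * minor(1,0) = 2
Entry delta = 0 - 3 = -3
Det delta = -3 * 2 = -6
New det = 4 + -6 = -2

Answer: -2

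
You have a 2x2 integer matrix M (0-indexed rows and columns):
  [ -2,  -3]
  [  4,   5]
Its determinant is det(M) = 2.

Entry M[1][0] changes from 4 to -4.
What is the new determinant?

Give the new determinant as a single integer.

det is linear in row 1: changing M[1][0] by delta changes det by delta * cofactor(1,0).
Cofactor C_10 = (-1)^(1+0) * minor(1,0) = 3
Entry delta = -4 - 4 = -8
Det delta = -8 * 3 = -24
New det = 2 + -24 = -22

Answer: -22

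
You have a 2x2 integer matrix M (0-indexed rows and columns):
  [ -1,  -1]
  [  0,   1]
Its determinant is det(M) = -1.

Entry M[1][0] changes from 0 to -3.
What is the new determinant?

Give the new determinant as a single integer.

det is linear in row 1: changing M[1][0] by delta changes det by delta * cofactor(1,0).
Cofactor C_10 = (-1)^(1+0) * minor(1,0) = 1
Entry delta = -3 - 0 = -3
Det delta = -3 * 1 = -3
New det = -1 + -3 = -4

Answer: -4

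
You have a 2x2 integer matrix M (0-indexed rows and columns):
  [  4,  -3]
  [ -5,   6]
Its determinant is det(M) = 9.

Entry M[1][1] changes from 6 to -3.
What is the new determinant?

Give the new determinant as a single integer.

det is linear in row 1: changing M[1][1] by delta changes det by delta * cofactor(1,1).
Cofactor C_11 = (-1)^(1+1) * minor(1,1) = 4
Entry delta = -3 - 6 = -9
Det delta = -9 * 4 = -36
New det = 9 + -36 = -27

Answer: -27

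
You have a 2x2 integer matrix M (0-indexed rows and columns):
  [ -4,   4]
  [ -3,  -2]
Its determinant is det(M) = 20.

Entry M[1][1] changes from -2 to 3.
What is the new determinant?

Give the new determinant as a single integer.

Answer: 0

Derivation:
det is linear in row 1: changing M[1][1] by delta changes det by delta * cofactor(1,1).
Cofactor C_11 = (-1)^(1+1) * minor(1,1) = -4
Entry delta = 3 - -2 = 5
Det delta = 5 * -4 = -20
New det = 20 + -20 = 0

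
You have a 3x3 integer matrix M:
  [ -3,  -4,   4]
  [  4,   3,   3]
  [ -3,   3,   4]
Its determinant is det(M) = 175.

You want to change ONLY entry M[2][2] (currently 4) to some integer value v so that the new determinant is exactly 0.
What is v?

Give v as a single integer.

Answer: -21

Derivation:
det is linear in entry M[2][2]: det = old_det + (v - 4) * C_22
Cofactor C_22 = 7
Want det = 0: 175 + (v - 4) * 7 = 0
  (v - 4) = -175 / 7 = -25
  v = 4 + (-25) = -21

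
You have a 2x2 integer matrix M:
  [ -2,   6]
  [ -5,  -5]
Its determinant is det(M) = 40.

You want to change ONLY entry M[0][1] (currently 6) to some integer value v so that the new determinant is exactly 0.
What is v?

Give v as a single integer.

det is linear in entry M[0][1]: det = old_det + (v - 6) * C_01
Cofactor C_01 = 5
Want det = 0: 40 + (v - 6) * 5 = 0
  (v - 6) = -40 / 5 = -8
  v = 6 + (-8) = -2

Answer: -2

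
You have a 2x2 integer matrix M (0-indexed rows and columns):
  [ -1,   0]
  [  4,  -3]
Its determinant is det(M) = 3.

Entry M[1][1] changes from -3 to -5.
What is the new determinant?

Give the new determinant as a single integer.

det is linear in row 1: changing M[1][1] by delta changes det by delta * cofactor(1,1).
Cofactor C_11 = (-1)^(1+1) * minor(1,1) = -1
Entry delta = -5 - -3 = -2
Det delta = -2 * -1 = 2
New det = 3 + 2 = 5

Answer: 5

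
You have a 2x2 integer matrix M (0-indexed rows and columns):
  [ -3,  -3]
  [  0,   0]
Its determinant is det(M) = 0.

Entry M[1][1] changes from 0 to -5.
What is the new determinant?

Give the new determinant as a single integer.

det is linear in row 1: changing M[1][1] by delta changes det by delta * cofactor(1,1).
Cofactor C_11 = (-1)^(1+1) * minor(1,1) = -3
Entry delta = -5 - 0 = -5
Det delta = -5 * -3 = 15
New det = 0 + 15 = 15

Answer: 15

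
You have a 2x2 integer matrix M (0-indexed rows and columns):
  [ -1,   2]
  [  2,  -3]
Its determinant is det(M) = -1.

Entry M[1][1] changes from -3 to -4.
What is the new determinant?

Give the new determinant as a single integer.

det is linear in row 1: changing M[1][1] by delta changes det by delta * cofactor(1,1).
Cofactor C_11 = (-1)^(1+1) * minor(1,1) = -1
Entry delta = -4 - -3 = -1
Det delta = -1 * -1 = 1
New det = -1 + 1 = 0

Answer: 0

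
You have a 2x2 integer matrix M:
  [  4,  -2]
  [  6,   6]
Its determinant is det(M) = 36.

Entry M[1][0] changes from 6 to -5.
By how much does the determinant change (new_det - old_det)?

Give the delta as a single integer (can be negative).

Answer: -22

Derivation:
Cofactor C_10 = 2
Entry delta = -5 - 6 = -11
Det delta = entry_delta * cofactor = -11 * 2 = -22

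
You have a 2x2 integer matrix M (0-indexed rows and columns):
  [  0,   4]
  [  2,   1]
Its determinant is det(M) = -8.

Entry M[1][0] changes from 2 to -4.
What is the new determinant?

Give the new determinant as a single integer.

det is linear in row 1: changing M[1][0] by delta changes det by delta * cofactor(1,0).
Cofactor C_10 = (-1)^(1+0) * minor(1,0) = -4
Entry delta = -4 - 2 = -6
Det delta = -6 * -4 = 24
New det = -8 + 24 = 16

Answer: 16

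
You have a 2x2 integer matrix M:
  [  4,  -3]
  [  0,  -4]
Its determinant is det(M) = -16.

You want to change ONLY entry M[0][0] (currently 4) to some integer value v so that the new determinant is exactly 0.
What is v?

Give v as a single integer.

det is linear in entry M[0][0]: det = old_det + (v - 4) * C_00
Cofactor C_00 = -4
Want det = 0: -16 + (v - 4) * -4 = 0
  (v - 4) = 16 / -4 = -4
  v = 4 + (-4) = 0

Answer: 0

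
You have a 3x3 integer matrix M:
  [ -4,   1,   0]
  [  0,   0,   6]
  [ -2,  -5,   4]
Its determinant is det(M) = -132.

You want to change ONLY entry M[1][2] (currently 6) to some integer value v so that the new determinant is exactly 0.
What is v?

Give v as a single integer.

det is linear in entry M[1][2]: det = old_det + (v - 6) * C_12
Cofactor C_12 = -22
Want det = 0: -132 + (v - 6) * -22 = 0
  (v - 6) = 132 / -22 = -6
  v = 6 + (-6) = 0

Answer: 0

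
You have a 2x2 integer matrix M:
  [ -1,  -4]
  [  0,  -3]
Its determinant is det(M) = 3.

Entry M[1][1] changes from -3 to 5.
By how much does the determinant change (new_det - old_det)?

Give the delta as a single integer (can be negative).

Cofactor C_11 = -1
Entry delta = 5 - -3 = 8
Det delta = entry_delta * cofactor = 8 * -1 = -8

Answer: -8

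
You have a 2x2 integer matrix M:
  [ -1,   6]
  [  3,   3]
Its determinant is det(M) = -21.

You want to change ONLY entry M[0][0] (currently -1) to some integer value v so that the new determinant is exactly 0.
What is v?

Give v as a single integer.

Answer: 6

Derivation:
det is linear in entry M[0][0]: det = old_det + (v - -1) * C_00
Cofactor C_00 = 3
Want det = 0: -21 + (v - -1) * 3 = 0
  (v - -1) = 21 / 3 = 7
  v = -1 + (7) = 6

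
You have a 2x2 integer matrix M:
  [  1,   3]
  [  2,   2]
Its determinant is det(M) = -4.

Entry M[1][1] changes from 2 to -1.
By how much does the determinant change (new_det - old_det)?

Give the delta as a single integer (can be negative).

Answer: -3

Derivation:
Cofactor C_11 = 1
Entry delta = -1 - 2 = -3
Det delta = entry_delta * cofactor = -3 * 1 = -3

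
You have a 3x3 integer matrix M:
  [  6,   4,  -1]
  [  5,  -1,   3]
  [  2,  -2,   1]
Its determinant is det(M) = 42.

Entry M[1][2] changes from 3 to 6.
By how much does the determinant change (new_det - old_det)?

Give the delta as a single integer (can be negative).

Cofactor C_12 = 20
Entry delta = 6 - 3 = 3
Det delta = entry_delta * cofactor = 3 * 20 = 60

Answer: 60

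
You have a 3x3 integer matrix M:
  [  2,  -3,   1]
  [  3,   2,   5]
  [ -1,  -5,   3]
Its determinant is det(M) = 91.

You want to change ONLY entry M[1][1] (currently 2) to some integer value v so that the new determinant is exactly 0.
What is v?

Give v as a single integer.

det is linear in entry M[1][1]: det = old_det + (v - 2) * C_11
Cofactor C_11 = 7
Want det = 0: 91 + (v - 2) * 7 = 0
  (v - 2) = -91 / 7 = -13
  v = 2 + (-13) = -11

Answer: -11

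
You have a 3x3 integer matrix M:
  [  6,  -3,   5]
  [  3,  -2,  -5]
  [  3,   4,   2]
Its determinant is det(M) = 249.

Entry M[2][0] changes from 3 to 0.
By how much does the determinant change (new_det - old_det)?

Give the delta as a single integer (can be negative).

Answer: -75

Derivation:
Cofactor C_20 = 25
Entry delta = 0 - 3 = -3
Det delta = entry_delta * cofactor = -3 * 25 = -75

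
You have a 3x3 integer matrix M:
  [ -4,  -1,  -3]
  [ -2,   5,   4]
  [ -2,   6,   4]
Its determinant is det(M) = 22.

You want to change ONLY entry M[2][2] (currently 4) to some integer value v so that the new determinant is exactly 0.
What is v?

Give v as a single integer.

Answer: 5

Derivation:
det is linear in entry M[2][2]: det = old_det + (v - 4) * C_22
Cofactor C_22 = -22
Want det = 0: 22 + (v - 4) * -22 = 0
  (v - 4) = -22 / -22 = 1
  v = 4 + (1) = 5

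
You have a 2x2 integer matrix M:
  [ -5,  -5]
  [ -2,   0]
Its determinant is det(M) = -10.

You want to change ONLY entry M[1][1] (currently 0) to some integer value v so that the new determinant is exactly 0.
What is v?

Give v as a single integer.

det is linear in entry M[1][1]: det = old_det + (v - 0) * C_11
Cofactor C_11 = -5
Want det = 0: -10 + (v - 0) * -5 = 0
  (v - 0) = 10 / -5 = -2
  v = 0 + (-2) = -2

Answer: -2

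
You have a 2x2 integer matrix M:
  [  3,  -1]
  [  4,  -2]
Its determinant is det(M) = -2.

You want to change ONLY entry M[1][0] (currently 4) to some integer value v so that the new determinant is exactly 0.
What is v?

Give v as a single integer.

Answer: 6

Derivation:
det is linear in entry M[1][0]: det = old_det + (v - 4) * C_10
Cofactor C_10 = 1
Want det = 0: -2 + (v - 4) * 1 = 0
  (v - 4) = 2 / 1 = 2
  v = 4 + (2) = 6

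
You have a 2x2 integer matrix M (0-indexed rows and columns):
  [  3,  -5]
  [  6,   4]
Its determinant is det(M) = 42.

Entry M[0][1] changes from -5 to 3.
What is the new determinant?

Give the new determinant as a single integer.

det is linear in row 0: changing M[0][1] by delta changes det by delta * cofactor(0,1).
Cofactor C_01 = (-1)^(0+1) * minor(0,1) = -6
Entry delta = 3 - -5 = 8
Det delta = 8 * -6 = -48
New det = 42 + -48 = -6

Answer: -6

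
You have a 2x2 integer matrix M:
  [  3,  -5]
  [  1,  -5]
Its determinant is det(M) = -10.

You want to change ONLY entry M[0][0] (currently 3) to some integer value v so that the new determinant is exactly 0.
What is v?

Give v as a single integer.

Answer: 1

Derivation:
det is linear in entry M[0][0]: det = old_det + (v - 3) * C_00
Cofactor C_00 = -5
Want det = 0: -10 + (v - 3) * -5 = 0
  (v - 3) = 10 / -5 = -2
  v = 3 + (-2) = 1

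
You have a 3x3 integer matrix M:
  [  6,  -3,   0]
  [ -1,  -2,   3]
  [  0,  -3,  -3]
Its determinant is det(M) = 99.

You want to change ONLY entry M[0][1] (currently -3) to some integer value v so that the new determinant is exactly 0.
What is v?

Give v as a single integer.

det is linear in entry M[0][1]: det = old_det + (v - -3) * C_01
Cofactor C_01 = -3
Want det = 0: 99 + (v - -3) * -3 = 0
  (v - -3) = -99 / -3 = 33
  v = -3 + (33) = 30

Answer: 30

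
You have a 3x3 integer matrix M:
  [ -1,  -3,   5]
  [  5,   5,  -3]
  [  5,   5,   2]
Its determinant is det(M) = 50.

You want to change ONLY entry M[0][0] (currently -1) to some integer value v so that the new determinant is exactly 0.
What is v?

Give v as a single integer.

det is linear in entry M[0][0]: det = old_det + (v - -1) * C_00
Cofactor C_00 = 25
Want det = 0: 50 + (v - -1) * 25 = 0
  (v - -1) = -50 / 25 = -2
  v = -1 + (-2) = -3

Answer: -3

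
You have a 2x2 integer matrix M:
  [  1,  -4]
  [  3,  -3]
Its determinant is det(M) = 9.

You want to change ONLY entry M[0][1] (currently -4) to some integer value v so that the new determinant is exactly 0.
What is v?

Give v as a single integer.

Answer: -1

Derivation:
det is linear in entry M[0][1]: det = old_det + (v - -4) * C_01
Cofactor C_01 = -3
Want det = 0: 9 + (v - -4) * -3 = 0
  (v - -4) = -9 / -3 = 3
  v = -4 + (3) = -1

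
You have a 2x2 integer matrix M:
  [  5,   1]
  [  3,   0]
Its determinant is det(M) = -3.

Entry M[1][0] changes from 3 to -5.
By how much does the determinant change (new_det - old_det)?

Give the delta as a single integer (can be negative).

Answer: 8

Derivation:
Cofactor C_10 = -1
Entry delta = -5 - 3 = -8
Det delta = entry_delta * cofactor = -8 * -1 = 8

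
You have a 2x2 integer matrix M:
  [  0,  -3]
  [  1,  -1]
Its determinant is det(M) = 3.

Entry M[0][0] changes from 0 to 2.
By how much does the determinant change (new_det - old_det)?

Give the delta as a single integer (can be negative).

Answer: -2

Derivation:
Cofactor C_00 = -1
Entry delta = 2 - 0 = 2
Det delta = entry_delta * cofactor = 2 * -1 = -2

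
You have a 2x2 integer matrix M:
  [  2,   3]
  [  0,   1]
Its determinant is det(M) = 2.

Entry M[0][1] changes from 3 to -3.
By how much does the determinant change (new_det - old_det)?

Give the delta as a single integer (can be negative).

Answer: 0

Derivation:
Cofactor C_01 = 0
Entry delta = -3 - 3 = -6
Det delta = entry_delta * cofactor = -6 * 0 = 0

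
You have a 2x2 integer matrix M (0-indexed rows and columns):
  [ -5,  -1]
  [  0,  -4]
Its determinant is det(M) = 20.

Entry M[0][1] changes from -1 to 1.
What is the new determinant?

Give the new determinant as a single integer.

Answer: 20

Derivation:
det is linear in row 0: changing M[0][1] by delta changes det by delta * cofactor(0,1).
Cofactor C_01 = (-1)^(0+1) * minor(0,1) = 0
Entry delta = 1 - -1 = 2
Det delta = 2 * 0 = 0
New det = 20 + 0 = 20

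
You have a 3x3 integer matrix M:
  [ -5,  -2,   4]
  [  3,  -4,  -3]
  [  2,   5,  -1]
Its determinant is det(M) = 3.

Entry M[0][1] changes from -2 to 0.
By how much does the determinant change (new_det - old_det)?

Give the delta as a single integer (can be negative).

Answer: -6

Derivation:
Cofactor C_01 = -3
Entry delta = 0 - -2 = 2
Det delta = entry_delta * cofactor = 2 * -3 = -6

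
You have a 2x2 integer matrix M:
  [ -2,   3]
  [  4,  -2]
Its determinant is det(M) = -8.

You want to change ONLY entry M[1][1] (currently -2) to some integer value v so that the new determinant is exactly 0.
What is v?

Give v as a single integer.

det is linear in entry M[1][1]: det = old_det + (v - -2) * C_11
Cofactor C_11 = -2
Want det = 0: -8 + (v - -2) * -2 = 0
  (v - -2) = 8 / -2 = -4
  v = -2 + (-4) = -6

Answer: -6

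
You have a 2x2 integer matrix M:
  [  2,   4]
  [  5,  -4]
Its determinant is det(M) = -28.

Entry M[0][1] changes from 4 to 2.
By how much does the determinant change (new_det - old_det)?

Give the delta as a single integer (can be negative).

Answer: 10

Derivation:
Cofactor C_01 = -5
Entry delta = 2 - 4 = -2
Det delta = entry_delta * cofactor = -2 * -5 = 10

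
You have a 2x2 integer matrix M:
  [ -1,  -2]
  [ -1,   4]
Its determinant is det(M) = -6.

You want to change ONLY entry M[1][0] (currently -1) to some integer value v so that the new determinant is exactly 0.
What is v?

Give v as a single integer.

det is linear in entry M[1][0]: det = old_det + (v - -1) * C_10
Cofactor C_10 = 2
Want det = 0: -6 + (v - -1) * 2 = 0
  (v - -1) = 6 / 2 = 3
  v = -1 + (3) = 2

Answer: 2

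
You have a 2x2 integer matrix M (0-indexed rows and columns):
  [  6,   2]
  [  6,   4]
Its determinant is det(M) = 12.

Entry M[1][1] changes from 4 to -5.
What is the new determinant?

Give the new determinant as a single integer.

det is linear in row 1: changing M[1][1] by delta changes det by delta * cofactor(1,1).
Cofactor C_11 = (-1)^(1+1) * minor(1,1) = 6
Entry delta = -5 - 4 = -9
Det delta = -9 * 6 = -54
New det = 12 + -54 = -42

Answer: -42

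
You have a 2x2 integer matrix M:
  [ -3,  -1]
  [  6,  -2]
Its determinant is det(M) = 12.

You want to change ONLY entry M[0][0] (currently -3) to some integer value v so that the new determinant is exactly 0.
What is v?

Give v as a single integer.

Answer: 3

Derivation:
det is linear in entry M[0][0]: det = old_det + (v - -3) * C_00
Cofactor C_00 = -2
Want det = 0: 12 + (v - -3) * -2 = 0
  (v - -3) = -12 / -2 = 6
  v = -3 + (6) = 3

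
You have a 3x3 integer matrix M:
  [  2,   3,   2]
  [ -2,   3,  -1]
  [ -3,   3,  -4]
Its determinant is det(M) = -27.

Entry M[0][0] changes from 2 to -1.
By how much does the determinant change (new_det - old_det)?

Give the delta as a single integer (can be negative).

Answer: 27

Derivation:
Cofactor C_00 = -9
Entry delta = -1 - 2 = -3
Det delta = entry_delta * cofactor = -3 * -9 = 27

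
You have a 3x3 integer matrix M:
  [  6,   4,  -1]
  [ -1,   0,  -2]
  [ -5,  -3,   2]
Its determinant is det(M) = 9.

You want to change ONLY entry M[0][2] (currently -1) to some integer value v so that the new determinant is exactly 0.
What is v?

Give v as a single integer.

det is linear in entry M[0][2]: det = old_det + (v - -1) * C_02
Cofactor C_02 = 3
Want det = 0: 9 + (v - -1) * 3 = 0
  (v - -1) = -9 / 3 = -3
  v = -1 + (-3) = -4

Answer: -4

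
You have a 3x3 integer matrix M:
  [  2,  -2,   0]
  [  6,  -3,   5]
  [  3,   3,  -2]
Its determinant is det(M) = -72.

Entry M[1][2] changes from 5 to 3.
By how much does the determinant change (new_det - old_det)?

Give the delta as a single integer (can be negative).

Answer: 24

Derivation:
Cofactor C_12 = -12
Entry delta = 3 - 5 = -2
Det delta = entry_delta * cofactor = -2 * -12 = 24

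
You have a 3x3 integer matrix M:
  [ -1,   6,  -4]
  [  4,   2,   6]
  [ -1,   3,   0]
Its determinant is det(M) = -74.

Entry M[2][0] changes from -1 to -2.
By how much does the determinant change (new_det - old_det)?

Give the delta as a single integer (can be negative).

Cofactor C_20 = 44
Entry delta = -2 - -1 = -1
Det delta = entry_delta * cofactor = -1 * 44 = -44

Answer: -44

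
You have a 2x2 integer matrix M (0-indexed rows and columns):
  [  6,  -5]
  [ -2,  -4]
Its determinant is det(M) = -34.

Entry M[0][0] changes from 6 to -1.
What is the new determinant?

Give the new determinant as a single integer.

det is linear in row 0: changing M[0][0] by delta changes det by delta * cofactor(0,0).
Cofactor C_00 = (-1)^(0+0) * minor(0,0) = -4
Entry delta = -1 - 6 = -7
Det delta = -7 * -4 = 28
New det = -34 + 28 = -6

Answer: -6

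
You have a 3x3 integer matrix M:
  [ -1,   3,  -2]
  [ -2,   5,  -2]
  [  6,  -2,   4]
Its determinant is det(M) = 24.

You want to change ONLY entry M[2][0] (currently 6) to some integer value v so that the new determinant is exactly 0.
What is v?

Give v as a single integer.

Answer: 0

Derivation:
det is linear in entry M[2][0]: det = old_det + (v - 6) * C_20
Cofactor C_20 = 4
Want det = 0: 24 + (v - 6) * 4 = 0
  (v - 6) = -24 / 4 = -6
  v = 6 + (-6) = 0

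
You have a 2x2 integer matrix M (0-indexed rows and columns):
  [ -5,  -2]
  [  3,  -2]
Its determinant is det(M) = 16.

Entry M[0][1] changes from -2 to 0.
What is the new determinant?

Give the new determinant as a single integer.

Answer: 10

Derivation:
det is linear in row 0: changing M[0][1] by delta changes det by delta * cofactor(0,1).
Cofactor C_01 = (-1)^(0+1) * minor(0,1) = -3
Entry delta = 0 - -2 = 2
Det delta = 2 * -3 = -6
New det = 16 + -6 = 10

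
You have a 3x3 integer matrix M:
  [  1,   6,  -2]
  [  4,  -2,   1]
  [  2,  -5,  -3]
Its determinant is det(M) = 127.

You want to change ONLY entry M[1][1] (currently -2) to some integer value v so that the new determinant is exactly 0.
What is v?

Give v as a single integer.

det is linear in entry M[1][1]: det = old_det + (v - -2) * C_11
Cofactor C_11 = 1
Want det = 0: 127 + (v - -2) * 1 = 0
  (v - -2) = -127 / 1 = -127
  v = -2 + (-127) = -129

Answer: -129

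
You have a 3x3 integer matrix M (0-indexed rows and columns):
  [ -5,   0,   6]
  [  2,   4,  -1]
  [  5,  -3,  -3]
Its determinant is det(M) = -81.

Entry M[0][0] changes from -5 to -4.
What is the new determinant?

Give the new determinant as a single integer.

det is linear in row 0: changing M[0][0] by delta changes det by delta * cofactor(0,0).
Cofactor C_00 = (-1)^(0+0) * minor(0,0) = -15
Entry delta = -4 - -5 = 1
Det delta = 1 * -15 = -15
New det = -81 + -15 = -96

Answer: -96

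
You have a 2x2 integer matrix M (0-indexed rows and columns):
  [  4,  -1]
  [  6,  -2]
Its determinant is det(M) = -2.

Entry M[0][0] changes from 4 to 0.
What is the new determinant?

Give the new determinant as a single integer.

det is linear in row 0: changing M[0][0] by delta changes det by delta * cofactor(0,0).
Cofactor C_00 = (-1)^(0+0) * minor(0,0) = -2
Entry delta = 0 - 4 = -4
Det delta = -4 * -2 = 8
New det = -2 + 8 = 6

Answer: 6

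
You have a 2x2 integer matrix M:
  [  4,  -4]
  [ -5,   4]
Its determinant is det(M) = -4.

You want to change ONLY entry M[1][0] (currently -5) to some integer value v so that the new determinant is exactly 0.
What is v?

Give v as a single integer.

Answer: -4

Derivation:
det is linear in entry M[1][0]: det = old_det + (v - -5) * C_10
Cofactor C_10 = 4
Want det = 0: -4 + (v - -5) * 4 = 0
  (v - -5) = 4 / 4 = 1
  v = -5 + (1) = -4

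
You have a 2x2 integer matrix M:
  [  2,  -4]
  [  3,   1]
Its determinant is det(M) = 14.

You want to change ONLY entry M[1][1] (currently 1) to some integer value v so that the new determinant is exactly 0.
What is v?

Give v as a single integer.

det is linear in entry M[1][1]: det = old_det + (v - 1) * C_11
Cofactor C_11 = 2
Want det = 0: 14 + (v - 1) * 2 = 0
  (v - 1) = -14 / 2 = -7
  v = 1 + (-7) = -6

Answer: -6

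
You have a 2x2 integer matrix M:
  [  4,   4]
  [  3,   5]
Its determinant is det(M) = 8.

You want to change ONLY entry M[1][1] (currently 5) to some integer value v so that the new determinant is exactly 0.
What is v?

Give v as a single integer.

Answer: 3

Derivation:
det is linear in entry M[1][1]: det = old_det + (v - 5) * C_11
Cofactor C_11 = 4
Want det = 0: 8 + (v - 5) * 4 = 0
  (v - 5) = -8 / 4 = -2
  v = 5 + (-2) = 3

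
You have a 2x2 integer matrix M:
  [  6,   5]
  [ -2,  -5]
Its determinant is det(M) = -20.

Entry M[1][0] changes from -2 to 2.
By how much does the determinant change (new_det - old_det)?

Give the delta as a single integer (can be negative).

Cofactor C_10 = -5
Entry delta = 2 - -2 = 4
Det delta = entry_delta * cofactor = 4 * -5 = -20

Answer: -20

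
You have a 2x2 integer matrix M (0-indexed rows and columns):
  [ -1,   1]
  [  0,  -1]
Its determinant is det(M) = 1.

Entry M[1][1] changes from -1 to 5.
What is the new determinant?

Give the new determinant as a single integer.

det is linear in row 1: changing M[1][1] by delta changes det by delta * cofactor(1,1).
Cofactor C_11 = (-1)^(1+1) * minor(1,1) = -1
Entry delta = 5 - -1 = 6
Det delta = 6 * -1 = -6
New det = 1 + -6 = -5

Answer: -5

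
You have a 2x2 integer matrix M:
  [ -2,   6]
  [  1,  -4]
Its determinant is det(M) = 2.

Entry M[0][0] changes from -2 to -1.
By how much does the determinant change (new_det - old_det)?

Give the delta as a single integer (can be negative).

Answer: -4

Derivation:
Cofactor C_00 = -4
Entry delta = -1 - -2 = 1
Det delta = entry_delta * cofactor = 1 * -4 = -4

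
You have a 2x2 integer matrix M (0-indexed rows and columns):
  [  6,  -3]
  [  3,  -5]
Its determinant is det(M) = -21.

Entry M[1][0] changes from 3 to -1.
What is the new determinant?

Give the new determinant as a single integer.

Answer: -33

Derivation:
det is linear in row 1: changing M[1][0] by delta changes det by delta * cofactor(1,0).
Cofactor C_10 = (-1)^(1+0) * minor(1,0) = 3
Entry delta = -1 - 3 = -4
Det delta = -4 * 3 = -12
New det = -21 + -12 = -33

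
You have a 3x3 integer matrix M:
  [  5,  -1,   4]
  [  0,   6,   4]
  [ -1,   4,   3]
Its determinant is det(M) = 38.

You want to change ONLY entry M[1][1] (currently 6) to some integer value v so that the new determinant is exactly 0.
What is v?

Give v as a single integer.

Answer: 4

Derivation:
det is linear in entry M[1][1]: det = old_det + (v - 6) * C_11
Cofactor C_11 = 19
Want det = 0: 38 + (v - 6) * 19 = 0
  (v - 6) = -38 / 19 = -2
  v = 6 + (-2) = 4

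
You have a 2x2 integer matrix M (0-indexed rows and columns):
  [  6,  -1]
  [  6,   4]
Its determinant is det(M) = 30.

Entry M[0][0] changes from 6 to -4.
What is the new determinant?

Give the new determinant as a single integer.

Answer: -10

Derivation:
det is linear in row 0: changing M[0][0] by delta changes det by delta * cofactor(0,0).
Cofactor C_00 = (-1)^(0+0) * minor(0,0) = 4
Entry delta = -4 - 6 = -10
Det delta = -10 * 4 = -40
New det = 30 + -40 = -10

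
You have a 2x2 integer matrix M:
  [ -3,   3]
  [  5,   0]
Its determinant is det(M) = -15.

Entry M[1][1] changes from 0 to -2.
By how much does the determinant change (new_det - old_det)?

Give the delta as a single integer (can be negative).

Answer: 6

Derivation:
Cofactor C_11 = -3
Entry delta = -2 - 0 = -2
Det delta = entry_delta * cofactor = -2 * -3 = 6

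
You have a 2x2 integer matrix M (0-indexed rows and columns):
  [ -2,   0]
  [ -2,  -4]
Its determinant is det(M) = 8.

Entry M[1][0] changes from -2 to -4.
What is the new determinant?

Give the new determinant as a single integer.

Answer: 8

Derivation:
det is linear in row 1: changing M[1][0] by delta changes det by delta * cofactor(1,0).
Cofactor C_10 = (-1)^(1+0) * minor(1,0) = 0
Entry delta = -4 - -2 = -2
Det delta = -2 * 0 = 0
New det = 8 + 0 = 8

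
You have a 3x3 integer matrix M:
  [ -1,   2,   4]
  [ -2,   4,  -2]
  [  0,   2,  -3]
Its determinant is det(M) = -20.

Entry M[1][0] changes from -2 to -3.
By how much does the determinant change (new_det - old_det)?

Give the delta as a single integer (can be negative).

Answer: -14

Derivation:
Cofactor C_10 = 14
Entry delta = -3 - -2 = -1
Det delta = entry_delta * cofactor = -1 * 14 = -14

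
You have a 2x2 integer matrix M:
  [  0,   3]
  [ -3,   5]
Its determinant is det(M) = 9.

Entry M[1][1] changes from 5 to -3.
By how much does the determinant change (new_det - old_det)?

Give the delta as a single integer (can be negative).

Cofactor C_11 = 0
Entry delta = -3 - 5 = -8
Det delta = entry_delta * cofactor = -8 * 0 = 0

Answer: 0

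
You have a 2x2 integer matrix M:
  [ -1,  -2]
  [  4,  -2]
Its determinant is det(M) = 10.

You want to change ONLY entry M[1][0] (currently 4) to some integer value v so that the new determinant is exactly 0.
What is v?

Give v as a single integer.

det is linear in entry M[1][0]: det = old_det + (v - 4) * C_10
Cofactor C_10 = 2
Want det = 0: 10 + (v - 4) * 2 = 0
  (v - 4) = -10 / 2 = -5
  v = 4 + (-5) = -1

Answer: -1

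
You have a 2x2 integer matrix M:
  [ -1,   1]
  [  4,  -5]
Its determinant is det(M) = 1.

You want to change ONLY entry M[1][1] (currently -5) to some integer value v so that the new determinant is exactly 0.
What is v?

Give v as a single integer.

Answer: -4

Derivation:
det is linear in entry M[1][1]: det = old_det + (v - -5) * C_11
Cofactor C_11 = -1
Want det = 0: 1 + (v - -5) * -1 = 0
  (v - -5) = -1 / -1 = 1
  v = -5 + (1) = -4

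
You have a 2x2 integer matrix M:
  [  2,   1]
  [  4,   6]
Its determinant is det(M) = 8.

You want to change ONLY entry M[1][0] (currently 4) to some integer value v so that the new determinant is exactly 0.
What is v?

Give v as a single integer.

Answer: 12

Derivation:
det is linear in entry M[1][0]: det = old_det + (v - 4) * C_10
Cofactor C_10 = -1
Want det = 0: 8 + (v - 4) * -1 = 0
  (v - 4) = -8 / -1 = 8
  v = 4 + (8) = 12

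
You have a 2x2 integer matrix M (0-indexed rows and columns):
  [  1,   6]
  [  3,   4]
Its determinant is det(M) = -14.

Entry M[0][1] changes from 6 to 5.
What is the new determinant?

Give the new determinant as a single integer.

det is linear in row 0: changing M[0][1] by delta changes det by delta * cofactor(0,1).
Cofactor C_01 = (-1)^(0+1) * minor(0,1) = -3
Entry delta = 5 - 6 = -1
Det delta = -1 * -3 = 3
New det = -14 + 3 = -11

Answer: -11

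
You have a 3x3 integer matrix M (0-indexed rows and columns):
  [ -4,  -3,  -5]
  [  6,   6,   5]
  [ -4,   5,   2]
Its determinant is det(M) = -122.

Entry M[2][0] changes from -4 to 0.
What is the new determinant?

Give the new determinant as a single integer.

det is linear in row 2: changing M[2][0] by delta changes det by delta * cofactor(2,0).
Cofactor C_20 = (-1)^(2+0) * minor(2,0) = 15
Entry delta = 0 - -4 = 4
Det delta = 4 * 15 = 60
New det = -122 + 60 = -62

Answer: -62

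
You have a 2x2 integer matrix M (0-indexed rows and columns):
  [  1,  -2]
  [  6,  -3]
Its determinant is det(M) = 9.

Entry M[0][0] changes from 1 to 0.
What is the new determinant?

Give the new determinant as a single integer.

det is linear in row 0: changing M[0][0] by delta changes det by delta * cofactor(0,0).
Cofactor C_00 = (-1)^(0+0) * minor(0,0) = -3
Entry delta = 0 - 1 = -1
Det delta = -1 * -3 = 3
New det = 9 + 3 = 12

Answer: 12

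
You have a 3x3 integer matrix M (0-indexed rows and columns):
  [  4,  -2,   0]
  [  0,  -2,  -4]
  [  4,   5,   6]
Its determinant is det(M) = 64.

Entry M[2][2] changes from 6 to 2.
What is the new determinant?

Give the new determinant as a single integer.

Answer: 96

Derivation:
det is linear in row 2: changing M[2][2] by delta changes det by delta * cofactor(2,2).
Cofactor C_22 = (-1)^(2+2) * minor(2,2) = -8
Entry delta = 2 - 6 = -4
Det delta = -4 * -8 = 32
New det = 64 + 32 = 96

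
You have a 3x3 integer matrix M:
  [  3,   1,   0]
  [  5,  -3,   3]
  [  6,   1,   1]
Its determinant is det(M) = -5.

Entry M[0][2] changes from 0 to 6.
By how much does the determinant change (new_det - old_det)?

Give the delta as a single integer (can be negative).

Answer: 138

Derivation:
Cofactor C_02 = 23
Entry delta = 6 - 0 = 6
Det delta = entry_delta * cofactor = 6 * 23 = 138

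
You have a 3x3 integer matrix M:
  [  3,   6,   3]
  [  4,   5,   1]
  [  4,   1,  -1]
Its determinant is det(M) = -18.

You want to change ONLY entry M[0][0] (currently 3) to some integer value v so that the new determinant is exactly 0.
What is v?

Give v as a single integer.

det is linear in entry M[0][0]: det = old_det + (v - 3) * C_00
Cofactor C_00 = -6
Want det = 0: -18 + (v - 3) * -6 = 0
  (v - 3) = 18 / -6 = -3
  v = 3 + (-3) = 0

Answer: 0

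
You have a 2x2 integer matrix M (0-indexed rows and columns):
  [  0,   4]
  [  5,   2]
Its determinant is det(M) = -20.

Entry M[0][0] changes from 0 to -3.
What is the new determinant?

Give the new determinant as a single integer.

Answer: -26

Derivation:
det is linear in row 0: changing M[0][0] by delta changes det by delta * cofactor(0,0).
Cofactor C_00 = (-1)^(0+0) * minor(0,0) = 2
Entry delta = -3 - 0 = -3
Det delta = -3 * 2 = -6
New det = -20 + -6 = -26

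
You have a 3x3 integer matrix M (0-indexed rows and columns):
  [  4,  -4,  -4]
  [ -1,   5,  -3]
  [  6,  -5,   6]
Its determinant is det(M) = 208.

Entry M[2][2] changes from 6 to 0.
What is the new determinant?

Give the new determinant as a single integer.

det is linear in row 2: changing M[2][2] by delta changes det by delta * cofactor(2,2).
Cofactor C_22 = (-1)^(2+2) * minor(2,2) = 16
Entry delta = 0 - 6 = -6
Det delta = -6 * 16 = -96
New det = 208 + -96 = 112

Answer: 112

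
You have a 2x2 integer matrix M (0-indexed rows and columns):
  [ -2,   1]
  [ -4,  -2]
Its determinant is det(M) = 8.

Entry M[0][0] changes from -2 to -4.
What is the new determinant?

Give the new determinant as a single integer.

Answer: 12

Derivation:
det is linear in row 0: changing M[0][0] by delta changes det by delta * cofactor(0,0).
Cofactor C_00 = (-1)^(0+0) * minor(0,0) = -2
Entry delta = -4 - -2 = -2
Det delta = -2 * -2 = 4
New det = 8 + 4 = 12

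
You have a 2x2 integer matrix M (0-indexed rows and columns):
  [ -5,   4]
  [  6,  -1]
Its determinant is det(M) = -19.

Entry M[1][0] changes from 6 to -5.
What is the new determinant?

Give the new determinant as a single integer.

det is linear in row 1: changing M[1][0] by delta changes det by delta * cofactor(1,0).
Cofactor C_10 = (-1)^(1+0) * minor(1,0) = -4
Entry delta = -5 - 6 = -11
Det delta = -11 * -4 = 44
New det = -19 + 44 = 25

Answer: 25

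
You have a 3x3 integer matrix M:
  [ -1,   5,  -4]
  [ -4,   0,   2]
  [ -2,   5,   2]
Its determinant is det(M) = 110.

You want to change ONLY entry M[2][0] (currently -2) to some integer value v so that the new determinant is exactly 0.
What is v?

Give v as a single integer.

det is linear in entry M[2][0]: det = old_det + (v - -2) * C_20
Cofactor C_20 = 10
Want det = 0: 110 + (v - -2) * 10 = 0
  (v - -2) = -110 / 10 = -11
  v = -2 + (-11) = -13

Answer: -13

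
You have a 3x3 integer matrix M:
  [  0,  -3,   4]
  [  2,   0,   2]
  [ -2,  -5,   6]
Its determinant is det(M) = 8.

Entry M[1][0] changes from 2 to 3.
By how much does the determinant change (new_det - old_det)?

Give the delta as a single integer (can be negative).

Cofactor C_10 = -2
Entry delta = 3 - 2 = 1
Det delta = entry_delta * cofactor = 1 * -2 = -2

Answer: -2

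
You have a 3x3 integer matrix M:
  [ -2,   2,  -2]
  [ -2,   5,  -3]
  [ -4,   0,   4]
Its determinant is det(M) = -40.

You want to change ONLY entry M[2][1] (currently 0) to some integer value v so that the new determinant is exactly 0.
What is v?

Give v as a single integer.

Answer: -20

Derivation:
det is linear in entry M[2][1]: det = old_det + (v - 0) * C_21
Cofactor C_21 = -2
Want det = 0: -40 + (v - 0) * -2 = 0
  (v - 0) = 40 / -2 = -20
  v = 0 + (-20) = -20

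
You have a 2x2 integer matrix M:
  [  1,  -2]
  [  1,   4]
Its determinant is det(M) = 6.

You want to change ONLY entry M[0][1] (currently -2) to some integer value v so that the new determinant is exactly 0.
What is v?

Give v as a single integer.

Answer: 4

Derivation:
det is linear in entry M[0][1]: det = old_det + (v - -2) * C_01
Cofactor C_01 = -1
Want det = 0: 6 + (v - -2) * -1 = 0
  (v - -2) = -6 / -1 = 6
  v = -2 + (6) = 4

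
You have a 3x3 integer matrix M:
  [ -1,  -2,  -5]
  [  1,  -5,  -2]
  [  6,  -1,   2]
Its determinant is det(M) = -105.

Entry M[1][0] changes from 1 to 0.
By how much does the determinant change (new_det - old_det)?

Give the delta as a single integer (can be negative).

Answer: -9

Derivation:
Cofactor C_10 = 9
Entry delta = 0 - 1 = -1
Det delta = entry_delta * cofactor = -1 * 9 = -9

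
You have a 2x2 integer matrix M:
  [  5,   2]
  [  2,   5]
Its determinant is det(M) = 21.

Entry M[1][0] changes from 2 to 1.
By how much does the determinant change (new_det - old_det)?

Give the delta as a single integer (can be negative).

Cofactor C_10 = -2
Entry delta = 1 - 2 = -1
Det delta = entry_delta * cofactor = -1 * -2 = 2

Answer: 2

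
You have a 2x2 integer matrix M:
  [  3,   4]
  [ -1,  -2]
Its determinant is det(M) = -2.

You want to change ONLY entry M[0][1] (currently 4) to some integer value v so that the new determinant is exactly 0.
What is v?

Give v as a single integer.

Answer: 6

Derivation:
det is linear in entry M[0][1]: det = old_det + (v - 4) * C_01
Cofactor C_01 = 1
Want det = 0: -2 + (v - 4) * 1 = 0
  (v - 4) = 2 / 1 = 2
  v = 4 + (2) = 6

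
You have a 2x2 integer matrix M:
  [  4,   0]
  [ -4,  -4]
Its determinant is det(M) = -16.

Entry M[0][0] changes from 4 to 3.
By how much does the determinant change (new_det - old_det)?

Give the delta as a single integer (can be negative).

Cofactor C_00 = -4
Entry delta = 3 - 4 = -1
Det delta = entry_delta * cofactor = -1 * -4 = 4

Answer: 4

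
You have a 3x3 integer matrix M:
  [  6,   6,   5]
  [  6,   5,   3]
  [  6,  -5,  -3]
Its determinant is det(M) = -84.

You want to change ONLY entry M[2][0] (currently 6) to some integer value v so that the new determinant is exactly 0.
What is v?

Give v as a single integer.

det is linear in entry M[2][0]: det = old_det + (v - 6) * C_20
Cofactor C_20 = -7
Want det = 0: -84 + (v - 6) * -7 = 0
  (v - 6) = 84 / -7 = -12
  v = 6 + (-12) = -6

Answer: -6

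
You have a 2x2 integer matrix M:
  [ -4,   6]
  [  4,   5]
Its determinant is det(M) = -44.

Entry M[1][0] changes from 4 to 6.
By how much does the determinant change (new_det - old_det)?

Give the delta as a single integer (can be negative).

Cofactor C_10 = -6
Entry delta = 6 - 4 = 2
Det delta = entry_delta * cofactor = 2 * -6 = -12

Answer: -12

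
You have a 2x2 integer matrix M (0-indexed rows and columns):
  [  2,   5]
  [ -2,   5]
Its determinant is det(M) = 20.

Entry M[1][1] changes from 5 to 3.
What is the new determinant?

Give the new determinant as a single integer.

Answer: 16

Derivation:
det is linear in row 1: changing M[1][1] by delta changes det by delta * cofactor(1,1).
Cofactor C_11 = (-1)^(1+1) * minor(1,1) = 2
Entry delta = 3 - 5 = -2
Det delta = -2 * 2 = -4
New det = 20 + -4 = 16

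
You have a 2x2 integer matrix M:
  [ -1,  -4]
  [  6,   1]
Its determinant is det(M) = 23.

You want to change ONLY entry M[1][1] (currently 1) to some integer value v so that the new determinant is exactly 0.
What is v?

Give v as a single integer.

det is linear in entry M[1][1]: det = old_det + (v - 1) * C_11
Cofactor C_11 = -1
Want det = 0: 23 + (v - 1) * -1 = 0
  (v - 1) = -23 / -1 = 23
  v = 1 + (23) = 24

Answer: 24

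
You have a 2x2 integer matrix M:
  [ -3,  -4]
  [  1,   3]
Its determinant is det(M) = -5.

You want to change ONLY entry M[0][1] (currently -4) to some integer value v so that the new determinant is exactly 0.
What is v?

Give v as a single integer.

det is linear in entry M[0][1]: det = old_det + (v - -4) * C_01
Cofactor C_01 = -1
Want det = 0: -5 + (v - -4) * -1 = 0
  (v - -4) = 5 / -1 = -5
  v = -4 + (-5) = -9

Answer: -9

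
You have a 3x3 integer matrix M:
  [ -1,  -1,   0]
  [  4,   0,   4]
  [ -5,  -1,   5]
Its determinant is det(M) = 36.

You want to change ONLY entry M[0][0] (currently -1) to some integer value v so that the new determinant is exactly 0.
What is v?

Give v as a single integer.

det is linear in entry M[0][0]: det = old_det + (v - -1) * C_00
Cofactor C_00 = 4
Want det = 0: 36 + (v - -1) * 4 = 0
  (v - -1) = -36 / 4 = -9
  v = -1 + (-9) = -10

Answer: -10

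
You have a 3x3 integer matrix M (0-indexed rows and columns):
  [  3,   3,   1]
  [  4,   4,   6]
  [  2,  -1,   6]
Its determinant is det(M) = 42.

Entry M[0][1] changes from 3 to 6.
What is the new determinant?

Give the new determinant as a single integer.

Answer: 6

Derivation:
det is linear in row 0: changing M[0][1] by delta changes det by delta * cofactor(0,1).
Cofactor C_01 = (-1)^(0+1) * minor(0,1) = -12
Entry delta = 6 - 3 = 3
Det delta = 3 * -12 = -36
New det = 42 + -36 = 6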